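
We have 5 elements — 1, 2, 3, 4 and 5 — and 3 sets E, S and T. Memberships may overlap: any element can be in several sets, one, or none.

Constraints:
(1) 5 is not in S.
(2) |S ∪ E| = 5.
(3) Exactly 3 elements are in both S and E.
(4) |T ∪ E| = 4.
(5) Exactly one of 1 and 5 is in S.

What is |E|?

4

From (1): 5 ∉ S.
(5) (exactly one): 1 ∈ S.
Suppose 2 ∉ S: no assignment then satisfies all the clues, so 2 ∈ S.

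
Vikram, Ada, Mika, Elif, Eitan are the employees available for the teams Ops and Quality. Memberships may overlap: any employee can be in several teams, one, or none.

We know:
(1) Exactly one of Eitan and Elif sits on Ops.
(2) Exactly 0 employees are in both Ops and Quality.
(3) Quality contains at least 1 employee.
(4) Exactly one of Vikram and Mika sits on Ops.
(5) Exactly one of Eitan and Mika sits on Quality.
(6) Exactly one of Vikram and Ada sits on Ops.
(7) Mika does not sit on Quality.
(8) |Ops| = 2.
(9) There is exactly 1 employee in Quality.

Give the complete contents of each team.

Ops = {Elif, Vikram}; Quality = {Eitan}

From (7): Mika ∉ Quality.
(5) (exactly one): Eitan ∈ Quality.
(9): Quality already has 1, so the rest are out.
Suppose Vikram ∉ Ops: no assignment then satisfies all the clues, so Vikram ∈ Ops.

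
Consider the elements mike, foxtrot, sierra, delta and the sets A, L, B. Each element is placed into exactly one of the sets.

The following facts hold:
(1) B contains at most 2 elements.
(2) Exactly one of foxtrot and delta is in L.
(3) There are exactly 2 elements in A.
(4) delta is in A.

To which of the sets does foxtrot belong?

From (4): delta ∈ A.
(2) (exactly one): foxtrot ∈ L.

foxtrot: L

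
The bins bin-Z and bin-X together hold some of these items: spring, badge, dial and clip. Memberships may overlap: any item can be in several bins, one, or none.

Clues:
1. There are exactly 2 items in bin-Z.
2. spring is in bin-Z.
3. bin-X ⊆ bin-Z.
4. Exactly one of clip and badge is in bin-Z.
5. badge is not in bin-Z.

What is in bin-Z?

bin-Z = {clip, spring}

From (2): spring ∈ bin-Z.
From (5): badge ∉ bin-Z.
(3) contrapositive: badge ∉ bin-X.
(4) (exactly one): clip ∈ bin-Z.
(1): bin-Z already has 2, so the rest are out.
(3) contrapositive: dial ∉ bin-X.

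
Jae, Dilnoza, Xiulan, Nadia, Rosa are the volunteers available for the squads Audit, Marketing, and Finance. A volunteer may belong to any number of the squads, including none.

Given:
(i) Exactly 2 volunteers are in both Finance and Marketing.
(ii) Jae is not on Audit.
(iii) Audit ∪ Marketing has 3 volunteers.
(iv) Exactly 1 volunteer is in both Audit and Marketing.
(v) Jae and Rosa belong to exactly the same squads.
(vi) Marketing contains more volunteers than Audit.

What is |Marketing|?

3

From (ii): Jae ∉ Audit.
(v): Rosa matches Jae: Rosa ∉ Audit.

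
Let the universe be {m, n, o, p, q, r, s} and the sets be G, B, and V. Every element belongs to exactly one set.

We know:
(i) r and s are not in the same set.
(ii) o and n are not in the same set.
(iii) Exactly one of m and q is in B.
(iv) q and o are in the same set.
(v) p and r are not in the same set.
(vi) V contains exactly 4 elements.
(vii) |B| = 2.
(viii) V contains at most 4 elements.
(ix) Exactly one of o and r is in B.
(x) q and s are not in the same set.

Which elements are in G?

G = {r}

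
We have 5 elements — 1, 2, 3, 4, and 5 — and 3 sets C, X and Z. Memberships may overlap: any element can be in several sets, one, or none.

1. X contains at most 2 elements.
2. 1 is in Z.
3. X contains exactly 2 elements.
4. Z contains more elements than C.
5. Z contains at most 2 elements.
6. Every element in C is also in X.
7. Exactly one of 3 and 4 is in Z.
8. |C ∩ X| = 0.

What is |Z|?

From (2): 1 ∈ Z.
Suppose 1 ∈ C: no assignment then satisfies all the clues, so 1 ∉ C.

2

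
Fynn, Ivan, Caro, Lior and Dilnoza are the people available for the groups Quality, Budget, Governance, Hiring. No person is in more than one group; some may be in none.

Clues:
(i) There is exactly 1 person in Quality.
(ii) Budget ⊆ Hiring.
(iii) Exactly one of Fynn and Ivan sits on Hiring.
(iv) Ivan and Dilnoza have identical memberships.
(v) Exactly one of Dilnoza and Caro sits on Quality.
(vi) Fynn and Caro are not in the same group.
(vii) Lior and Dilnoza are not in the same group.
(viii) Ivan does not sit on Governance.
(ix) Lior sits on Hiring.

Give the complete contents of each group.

Quality = {Caro}; Budget = {}; Governance = {}; Hiring = {Fynn, Lior}

From (viii): Ivan ∉ Governance.
From (ix): Lior ∈ Hiring.
(iv): Dilnoza matches Ivan: Dilnoza ∉ Governance.
(vii): Dilnoza ∉ Hiring.
(ii) contrapositive: Dilnoza ∉ Budget.
(iv): Ivan matches Dilnoza: Ivan ∉ Budget.
(iv): Ivan matches Dilnoza: Ivan ∉ Hiring.
(iii) (exactly one): Fynn ∈ Hiring.
(vi): Caro ∉ Hiring.
(ii) contrapositive: Caro ∉ Budget.
Suppose Ivan ∈ Quality: no assignment then satisfies all the clues, so Ivan ∉ Quality.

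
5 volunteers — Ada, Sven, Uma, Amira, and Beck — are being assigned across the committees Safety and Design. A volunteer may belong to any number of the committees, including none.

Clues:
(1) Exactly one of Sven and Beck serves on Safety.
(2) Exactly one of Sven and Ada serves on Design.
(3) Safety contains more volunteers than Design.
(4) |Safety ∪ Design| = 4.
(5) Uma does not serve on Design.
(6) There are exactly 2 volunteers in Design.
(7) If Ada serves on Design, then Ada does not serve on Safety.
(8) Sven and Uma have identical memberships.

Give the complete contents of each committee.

Safety = {Amira, Sven, Uma}; Design = {Ada, Amira}

From (5): Uma ∉ Design.
(8): Sven matches Uma: Sven ∉ Design.
(2) (exactly one): Ada ∈ Design.
(7): Ada ∉ Safety.
Suppose Sven ∉ Safety: no assignment then satisfies all the clues, so Sven ∈ Safety.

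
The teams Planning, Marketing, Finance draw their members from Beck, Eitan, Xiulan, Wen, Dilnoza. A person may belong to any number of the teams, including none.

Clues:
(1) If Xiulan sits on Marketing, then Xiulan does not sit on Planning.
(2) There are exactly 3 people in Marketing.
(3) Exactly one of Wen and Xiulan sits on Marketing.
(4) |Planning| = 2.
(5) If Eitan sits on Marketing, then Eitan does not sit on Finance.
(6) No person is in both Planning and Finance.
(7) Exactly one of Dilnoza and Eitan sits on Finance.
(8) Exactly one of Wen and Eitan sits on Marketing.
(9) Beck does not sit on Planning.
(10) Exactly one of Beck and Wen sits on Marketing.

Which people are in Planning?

From (9): Beck ∉ Planning.
Suppose Eitan ∉ Planning: no assignment then satisfies all the clues, so Eitan ∈ Planning.

Planning = {Eitan, Wen}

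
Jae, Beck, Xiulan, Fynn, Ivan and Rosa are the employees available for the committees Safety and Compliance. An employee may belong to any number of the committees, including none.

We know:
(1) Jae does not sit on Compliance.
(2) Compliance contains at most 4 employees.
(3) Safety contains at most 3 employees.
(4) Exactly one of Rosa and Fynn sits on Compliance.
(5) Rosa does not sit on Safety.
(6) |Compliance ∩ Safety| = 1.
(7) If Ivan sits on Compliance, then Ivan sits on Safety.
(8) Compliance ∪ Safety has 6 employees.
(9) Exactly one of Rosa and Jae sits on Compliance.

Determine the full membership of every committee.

Safety = {Fynn, Ivan, Jae}; Compliance = {Beck, Ivan, Rosa, Xiulan}

From (1): Jae ∉ Compliance.
From (5): Rosa ∉ Safety.
(9) (exactly one): Rosa ∈ Compliance.
(4) (exactly one): Fynn ∉ Compliance.
Suppose Jae ∉ Safety: no assignment then satisfies all the clues, so Jae ∈ Safety.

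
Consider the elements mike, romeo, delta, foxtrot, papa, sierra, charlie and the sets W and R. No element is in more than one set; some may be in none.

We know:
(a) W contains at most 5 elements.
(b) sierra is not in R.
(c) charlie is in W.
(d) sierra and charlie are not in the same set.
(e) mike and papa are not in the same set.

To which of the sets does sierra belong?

sierra: none

From (b): sierra ∉ R.
From (c): charlie ∈ W.
(d): sierra ∉ W.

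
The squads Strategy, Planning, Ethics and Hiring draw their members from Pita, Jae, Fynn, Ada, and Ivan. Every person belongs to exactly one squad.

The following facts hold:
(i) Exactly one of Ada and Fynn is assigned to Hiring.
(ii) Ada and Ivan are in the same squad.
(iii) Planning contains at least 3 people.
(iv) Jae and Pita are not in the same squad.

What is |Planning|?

3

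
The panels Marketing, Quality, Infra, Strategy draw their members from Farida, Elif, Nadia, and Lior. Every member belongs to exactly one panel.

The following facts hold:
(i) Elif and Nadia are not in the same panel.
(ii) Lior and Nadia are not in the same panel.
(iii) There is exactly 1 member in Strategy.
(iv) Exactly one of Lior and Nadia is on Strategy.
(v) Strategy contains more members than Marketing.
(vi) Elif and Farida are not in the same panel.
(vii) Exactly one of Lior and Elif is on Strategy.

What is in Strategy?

Strategy = {Lior}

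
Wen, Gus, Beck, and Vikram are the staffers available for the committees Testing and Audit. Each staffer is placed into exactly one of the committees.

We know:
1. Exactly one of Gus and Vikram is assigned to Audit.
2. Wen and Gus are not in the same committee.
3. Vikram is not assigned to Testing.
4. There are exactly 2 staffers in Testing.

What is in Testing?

Testing = {Beck, Gus}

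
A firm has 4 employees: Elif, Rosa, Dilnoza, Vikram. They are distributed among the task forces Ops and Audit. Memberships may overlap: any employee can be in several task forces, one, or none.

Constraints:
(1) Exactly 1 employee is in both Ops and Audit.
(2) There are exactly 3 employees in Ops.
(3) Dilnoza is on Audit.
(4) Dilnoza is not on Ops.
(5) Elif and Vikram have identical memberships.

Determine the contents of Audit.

Audit = {Dilnoza, Rosa}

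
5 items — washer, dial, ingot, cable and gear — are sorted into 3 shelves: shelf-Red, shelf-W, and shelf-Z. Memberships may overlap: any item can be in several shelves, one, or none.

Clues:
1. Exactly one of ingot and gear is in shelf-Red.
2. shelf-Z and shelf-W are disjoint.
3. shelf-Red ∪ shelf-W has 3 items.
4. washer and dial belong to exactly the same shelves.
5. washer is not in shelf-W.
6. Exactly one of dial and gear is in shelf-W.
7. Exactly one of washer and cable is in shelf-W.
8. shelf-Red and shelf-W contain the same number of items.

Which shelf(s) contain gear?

gear: shelf-W

From (5): washer ∉ shelf-W.
(4): dial matches washer: dial ∉ shelf-W.
(6) (exactly one): gear ∈ shelf-W.
(7) (exactly one): cable ∈ shelf-W.
(2) (disjoint): cable ∉ shelf-Z.
(2) (disjoint): gear ∉ shelf-Z.
Suppose gear ∈ shelf-Red: no assignment then satisfies all the clues, so gear ∉ shelf-Red.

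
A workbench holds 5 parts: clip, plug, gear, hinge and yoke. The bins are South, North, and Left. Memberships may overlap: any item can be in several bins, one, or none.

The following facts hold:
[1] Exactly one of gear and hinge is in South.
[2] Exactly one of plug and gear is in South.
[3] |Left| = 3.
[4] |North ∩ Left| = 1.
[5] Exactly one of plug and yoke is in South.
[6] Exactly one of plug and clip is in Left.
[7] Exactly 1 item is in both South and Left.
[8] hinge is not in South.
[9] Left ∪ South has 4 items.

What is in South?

South = {gear, yoke}

From (8): hinge ∉ South.
(1) (exactly one): gear ∈ South.
(2) (exactly one): plug ∉ South.
(5) (exactly one): yoke ∈ South.
Suppose clip ∈ South: no assignment then satisfies all the clues, so clip ∉ South.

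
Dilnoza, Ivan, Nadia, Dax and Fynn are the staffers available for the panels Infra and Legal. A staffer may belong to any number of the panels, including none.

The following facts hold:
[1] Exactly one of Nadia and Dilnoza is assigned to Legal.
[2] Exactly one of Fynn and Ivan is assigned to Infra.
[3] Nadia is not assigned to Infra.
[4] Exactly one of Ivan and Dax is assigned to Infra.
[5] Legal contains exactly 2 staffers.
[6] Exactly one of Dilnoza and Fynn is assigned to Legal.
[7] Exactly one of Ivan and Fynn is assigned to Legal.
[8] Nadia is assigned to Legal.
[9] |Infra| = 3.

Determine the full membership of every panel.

Infra = {Dax, Dilnoza, Fynn}; Legal = {Fynn, Nadia}

From (3): Nadia ∉ Infra.
From (8): Nadia ∈ Legal.
(1) (exactly one): Dilnoza ∉ Legal.
(6) (exactly one): Fynn ∈ Legal.
(7) (exactly one): Ivan ∉ Legal.
(5): Legal already has 2, so the rest are out.
Suppose Dilnoza ∉ Infra: no assignment then satisfies all the clues, so Dilnoza ∈ Infra.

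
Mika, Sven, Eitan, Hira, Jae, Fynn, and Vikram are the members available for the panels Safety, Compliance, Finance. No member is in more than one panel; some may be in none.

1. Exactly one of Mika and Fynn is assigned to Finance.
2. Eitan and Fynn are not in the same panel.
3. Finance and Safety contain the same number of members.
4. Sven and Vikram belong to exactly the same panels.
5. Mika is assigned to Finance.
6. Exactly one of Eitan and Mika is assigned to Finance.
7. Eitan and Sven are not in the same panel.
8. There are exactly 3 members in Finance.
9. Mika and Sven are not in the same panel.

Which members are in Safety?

Safety = {Fynn, Sven, Vikram}

From (5): Mika ∈ Finance.
(1) (exactly one): Fynn ∉ Finance.
(6) (exactly one): Eitan ∉ Finance.
(9): Sven ∉ Finance.
(4): Vikram matches Sven: Vikram ∉ Finance.
(8): only 3 candidates remain for Finance, so all are in.
Suppose Sven ∉ Safety: no assignment then satisfies all the clues, so Sven ∈ Safety.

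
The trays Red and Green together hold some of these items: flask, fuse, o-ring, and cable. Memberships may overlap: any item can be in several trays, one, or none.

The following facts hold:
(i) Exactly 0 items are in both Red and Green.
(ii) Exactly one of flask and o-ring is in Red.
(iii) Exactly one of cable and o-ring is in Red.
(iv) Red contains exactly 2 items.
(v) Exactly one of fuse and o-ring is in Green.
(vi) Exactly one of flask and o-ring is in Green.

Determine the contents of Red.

Red = {cable, flask}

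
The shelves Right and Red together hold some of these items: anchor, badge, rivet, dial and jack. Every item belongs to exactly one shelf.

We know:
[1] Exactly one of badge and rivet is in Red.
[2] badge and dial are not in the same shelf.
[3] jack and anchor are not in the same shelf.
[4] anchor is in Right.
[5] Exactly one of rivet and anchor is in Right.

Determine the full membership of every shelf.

From (4): anchor ∈ Right.
(3): jack ∉ Right.
(5) (exactly one): rivet ∉ Right.
Only one shelf left: rivet ∈ Red.
Only one shelf left: jack ∈ Red.
(1) (exactly one): badge ∉ Red.
Only one shelf left: badge ∈ Right.
(2): dial ∉ Right.
Only one shelf left: dial ∈ Red.

Right = {anchor, badge}; Red = {dial, jack, rivet}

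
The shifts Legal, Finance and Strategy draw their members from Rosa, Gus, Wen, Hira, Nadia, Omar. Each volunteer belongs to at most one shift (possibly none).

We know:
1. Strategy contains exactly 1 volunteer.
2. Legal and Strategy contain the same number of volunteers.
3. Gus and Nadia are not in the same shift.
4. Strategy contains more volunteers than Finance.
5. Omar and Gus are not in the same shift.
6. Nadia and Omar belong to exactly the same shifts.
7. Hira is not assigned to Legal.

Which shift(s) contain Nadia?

Nadia: none

From (7): Hira ∉ Legal.
Suppose Nadia ∈ Legal: no assignment then satisfies all the clues, so Nadia ∉ Legal.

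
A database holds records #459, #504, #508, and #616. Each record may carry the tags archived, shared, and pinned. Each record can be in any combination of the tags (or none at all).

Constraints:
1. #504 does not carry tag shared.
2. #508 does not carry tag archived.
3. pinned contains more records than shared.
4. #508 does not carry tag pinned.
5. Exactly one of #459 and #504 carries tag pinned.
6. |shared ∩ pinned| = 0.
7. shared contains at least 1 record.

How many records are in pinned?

From (1): #504 ∉ shared.
From (2): #508 ∉ archived.
From (4): #508 ∉ pinned.
Suppose #616 ∈ shared: no assignment then satisfies all the clues, so #616 ∉ shared.

2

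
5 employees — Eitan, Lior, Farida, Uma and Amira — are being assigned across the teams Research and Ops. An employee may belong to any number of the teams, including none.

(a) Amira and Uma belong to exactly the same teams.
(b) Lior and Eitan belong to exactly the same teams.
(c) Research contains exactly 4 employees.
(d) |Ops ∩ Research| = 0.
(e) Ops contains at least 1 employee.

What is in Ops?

Ops = {Farida}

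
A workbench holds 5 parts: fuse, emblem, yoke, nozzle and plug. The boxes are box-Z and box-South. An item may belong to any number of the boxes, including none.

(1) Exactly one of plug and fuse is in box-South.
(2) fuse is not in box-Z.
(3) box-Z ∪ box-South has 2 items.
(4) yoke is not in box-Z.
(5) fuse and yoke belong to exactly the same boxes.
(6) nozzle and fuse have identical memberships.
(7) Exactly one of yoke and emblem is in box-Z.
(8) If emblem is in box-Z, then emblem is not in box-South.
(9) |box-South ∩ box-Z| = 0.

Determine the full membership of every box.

box-Z = {emblem}; box-South = {plug}

From (2): fuse ∉ box-Z.
From (4): yoke ∉ box-Z.
(6): nozzle matches fuse: nozzle ∉ box-Z.
(7) (exactly one): emblem ∈ box-Z.
(8): emblem ∉ box-South.
Suppose fuse ∈ box-South: no assignment then satisfies all the clues, so fuse ∉ box-South.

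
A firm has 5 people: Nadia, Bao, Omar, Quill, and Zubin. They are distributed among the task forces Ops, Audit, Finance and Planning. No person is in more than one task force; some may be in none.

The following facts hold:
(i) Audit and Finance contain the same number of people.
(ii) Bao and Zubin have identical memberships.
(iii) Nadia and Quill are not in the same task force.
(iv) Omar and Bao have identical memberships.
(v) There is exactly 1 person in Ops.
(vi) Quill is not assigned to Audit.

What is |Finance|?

0

From (vi): Quill ∉ Audit.
Suppose Nadia ∈ Audit: no assignment then satisfies all the clues, so Nadia ∉ Audit.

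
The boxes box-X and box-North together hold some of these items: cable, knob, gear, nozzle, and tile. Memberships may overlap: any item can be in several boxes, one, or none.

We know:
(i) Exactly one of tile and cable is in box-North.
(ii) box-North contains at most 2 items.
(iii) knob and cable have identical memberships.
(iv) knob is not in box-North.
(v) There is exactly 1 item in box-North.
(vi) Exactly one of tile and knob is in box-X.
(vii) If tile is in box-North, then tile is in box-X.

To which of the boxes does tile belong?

tile: box-North, box-X

From (iv): knob ∉ box-North.
(iii): cable matches knob: cable ∉ box-North.
(i) (exactly one): tile ∈ box-North.
(v): box-North already has 1, so the rest are out.
(vii): tile ∈ box-X.
(vi) (exactly one): knob ∉ box-X.
(iii): cable matches knob: cable ∉ box-X.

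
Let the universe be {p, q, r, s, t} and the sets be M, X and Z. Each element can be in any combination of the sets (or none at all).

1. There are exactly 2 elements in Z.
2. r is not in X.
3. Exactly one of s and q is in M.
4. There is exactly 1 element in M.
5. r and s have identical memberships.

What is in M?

M = {q}

From (2): r ∉ X.
(5): s matches r: s ∉ X.
Suppose p ∈ M: no assignment then satisfies all the clues, so p ∉ M.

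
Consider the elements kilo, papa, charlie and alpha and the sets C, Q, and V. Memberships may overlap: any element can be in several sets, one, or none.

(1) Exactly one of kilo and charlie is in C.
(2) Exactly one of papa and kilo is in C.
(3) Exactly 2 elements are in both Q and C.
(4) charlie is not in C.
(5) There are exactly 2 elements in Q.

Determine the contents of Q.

Q = {alpha, kilo}

From (4): charlie ∉ C.
(1) (exactly one): kilo ∈ C.
(2) (exactly one): papa ∉ C.
Suppose kilo ∉ Q: no assignment then satisfies all the clues, so kilo ∈ Q.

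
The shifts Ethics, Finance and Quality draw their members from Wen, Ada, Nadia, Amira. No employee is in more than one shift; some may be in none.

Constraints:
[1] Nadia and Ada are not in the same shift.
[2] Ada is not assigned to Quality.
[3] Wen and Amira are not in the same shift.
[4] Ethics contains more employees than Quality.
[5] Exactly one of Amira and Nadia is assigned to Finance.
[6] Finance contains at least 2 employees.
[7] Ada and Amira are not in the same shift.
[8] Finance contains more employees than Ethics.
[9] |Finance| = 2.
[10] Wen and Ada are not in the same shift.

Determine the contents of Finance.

Finance = {Nadia, Wen}

From (2): Ada ∉ Quality.
Suppose Wen ∉ Finance: no assignment then satisfies all the clues, so Wen ∈ Finance.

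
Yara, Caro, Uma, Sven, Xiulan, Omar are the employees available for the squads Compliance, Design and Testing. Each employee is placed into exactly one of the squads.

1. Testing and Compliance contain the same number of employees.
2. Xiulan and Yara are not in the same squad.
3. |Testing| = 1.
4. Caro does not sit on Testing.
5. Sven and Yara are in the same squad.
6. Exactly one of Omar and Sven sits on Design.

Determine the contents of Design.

Design = {Caro, Sven, Uma, Yara}

From (4): Caro ∉ Testing.
Suppose Yara ∉ Design: no assignment then satisfies all the clues, so Yara ∈ Design.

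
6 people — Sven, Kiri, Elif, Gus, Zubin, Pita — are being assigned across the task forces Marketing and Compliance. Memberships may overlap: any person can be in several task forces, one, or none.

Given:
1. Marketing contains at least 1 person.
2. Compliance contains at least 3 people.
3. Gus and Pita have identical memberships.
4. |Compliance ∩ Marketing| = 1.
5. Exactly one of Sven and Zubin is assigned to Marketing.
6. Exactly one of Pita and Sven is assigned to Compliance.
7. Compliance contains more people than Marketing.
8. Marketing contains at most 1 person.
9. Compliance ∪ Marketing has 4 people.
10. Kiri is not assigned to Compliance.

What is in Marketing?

Marketing = {Zubin}

From (10): Kiri ∉ Compliance.
Suppose Sven ∈ Marketing: no assignment then satisfies all the clues, so Sven ∉ Marketing.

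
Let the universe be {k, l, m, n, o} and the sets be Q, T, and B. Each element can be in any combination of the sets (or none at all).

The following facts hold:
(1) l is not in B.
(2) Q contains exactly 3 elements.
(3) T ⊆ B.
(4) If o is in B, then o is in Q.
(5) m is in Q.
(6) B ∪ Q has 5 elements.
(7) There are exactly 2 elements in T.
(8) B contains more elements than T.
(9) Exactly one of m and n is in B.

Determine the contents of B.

B = {k, n, o}

From (1): l ∉ B.
From (5): m ∈ Q.
(3) contrapositive: l ∉ T.
Suppose k ∉ B: no assignment then satisfies all the clues, so k ∈ B.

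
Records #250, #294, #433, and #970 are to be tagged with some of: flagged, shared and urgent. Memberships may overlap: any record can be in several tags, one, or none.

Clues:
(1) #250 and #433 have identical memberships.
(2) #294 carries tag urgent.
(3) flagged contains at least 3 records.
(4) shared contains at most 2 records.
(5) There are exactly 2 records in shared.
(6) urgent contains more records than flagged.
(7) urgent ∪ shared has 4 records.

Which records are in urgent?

urgent = {#250, #294, #433, #970}

From (2): #294 ∈ urgent.
Suppose #250 ∉ urgent: no assignment then satisfies all the clues, so #250 ∈ urgent.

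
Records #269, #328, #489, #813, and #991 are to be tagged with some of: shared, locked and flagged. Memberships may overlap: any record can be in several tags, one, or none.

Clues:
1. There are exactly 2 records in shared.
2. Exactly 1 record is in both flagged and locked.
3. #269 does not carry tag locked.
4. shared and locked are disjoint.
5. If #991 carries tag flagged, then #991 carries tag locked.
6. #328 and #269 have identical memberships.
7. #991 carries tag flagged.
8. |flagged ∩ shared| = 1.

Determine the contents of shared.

shared = {#489, #813}

From (3): #269 ∉ locked.
From (7): #991 ∈ flagged.
(5): #991 ∈ locked.
(6): #328 matches #269: #328 ∉ locked.
(4) (disjoint): #991 ∉ shared.
Suppose #269 ∈ shared: no assignment then satisfies all the clues, so #269 ∉ shared.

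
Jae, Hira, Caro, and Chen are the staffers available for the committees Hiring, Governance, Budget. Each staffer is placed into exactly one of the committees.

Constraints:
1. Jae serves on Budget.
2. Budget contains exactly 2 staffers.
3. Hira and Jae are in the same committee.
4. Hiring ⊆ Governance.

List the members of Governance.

Governance = {Caro, Chen}

From (1): Jae ∈ Budget.
(3): Hira matches Jae: Hira ∉ Hiring.
(3): Hira matches Jae: Hira ∉ Governance.
(3): Hira matches Jae: Hira ∈ Budget.
(2): Budget already has 2, so the rest are out.
Suppose Caro ∉ Governance: no assignment then satisfies all the clues, so Caro ∈ Governance.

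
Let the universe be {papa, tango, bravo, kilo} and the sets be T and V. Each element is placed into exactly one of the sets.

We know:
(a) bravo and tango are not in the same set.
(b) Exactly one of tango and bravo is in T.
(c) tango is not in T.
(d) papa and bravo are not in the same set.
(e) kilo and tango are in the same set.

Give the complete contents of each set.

From (c): tango ∉ T.
(b) (exactly one): bravo ∈ T.
(d): papa ∉ T.
(e): kilo matches tango: kilo ∉ T.
Only one set left: papa ∈ V.
Only one set left: tango ∈ V.
Only one set left: kilo ∈ V.

T = {bravo}; V = {kilo, papa, tango}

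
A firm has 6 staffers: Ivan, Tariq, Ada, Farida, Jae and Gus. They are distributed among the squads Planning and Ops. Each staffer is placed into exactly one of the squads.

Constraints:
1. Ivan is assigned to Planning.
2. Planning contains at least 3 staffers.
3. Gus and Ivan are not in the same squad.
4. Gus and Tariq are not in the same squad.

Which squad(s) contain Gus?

Gus: Ops

From (1): Ivan ∈ Planning.
(3): Gus ∉ Planning.
Only one squad left: Gus ∈ Ops.
(4): Tariq ∉ Ops.
Only one squad left: Tariq ∈ Planning.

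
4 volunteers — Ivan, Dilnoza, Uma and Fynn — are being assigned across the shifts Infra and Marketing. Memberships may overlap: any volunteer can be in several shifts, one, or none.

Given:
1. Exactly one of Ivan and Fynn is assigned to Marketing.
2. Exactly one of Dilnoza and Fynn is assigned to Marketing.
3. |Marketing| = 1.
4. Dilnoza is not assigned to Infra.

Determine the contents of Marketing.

From (4): Dilnoza ∉ Infra.
Suppose Ivan ∈ Marketing: no assignment then satisfies all the clues, so Ivan ∉ Marketing.

Marketing = {Fynn}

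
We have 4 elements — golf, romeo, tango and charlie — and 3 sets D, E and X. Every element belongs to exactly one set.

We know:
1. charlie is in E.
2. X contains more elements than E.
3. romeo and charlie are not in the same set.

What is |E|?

1

From (1): charlie ∈ E.
(3): romeo ∉ E.
Suppose golf ∈ E: no assignment then satisfies all the clues, so golf ∉ E.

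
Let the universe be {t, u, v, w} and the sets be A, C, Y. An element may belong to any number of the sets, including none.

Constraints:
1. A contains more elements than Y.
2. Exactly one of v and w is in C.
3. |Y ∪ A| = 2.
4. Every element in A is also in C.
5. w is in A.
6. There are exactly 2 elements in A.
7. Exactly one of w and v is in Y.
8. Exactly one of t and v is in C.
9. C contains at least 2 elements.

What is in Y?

From (5): w ∈ A.
(4) with w ∈ A: w ∈ C.
(2) (exactly one): v ∉ C.
(4) contrapositive: v ∉ A.
(8) (exactly one): t ∈ C.
Suppose t ∈ Y: no assignment then satisfies all the clues, so t ∉ Y.

Y = {w}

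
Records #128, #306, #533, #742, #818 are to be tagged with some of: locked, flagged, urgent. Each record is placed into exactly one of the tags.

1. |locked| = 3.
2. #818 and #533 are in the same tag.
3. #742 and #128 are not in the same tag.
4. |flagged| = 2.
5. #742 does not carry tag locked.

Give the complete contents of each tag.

locked = {#128, #533, #818}; flagged = {#306, #742}; urgent = {}

From (5): #742 ∉ locked.
Suppose #128 ∉ locked: no assignment then satisfies all the clues, so #128 ∈ locked.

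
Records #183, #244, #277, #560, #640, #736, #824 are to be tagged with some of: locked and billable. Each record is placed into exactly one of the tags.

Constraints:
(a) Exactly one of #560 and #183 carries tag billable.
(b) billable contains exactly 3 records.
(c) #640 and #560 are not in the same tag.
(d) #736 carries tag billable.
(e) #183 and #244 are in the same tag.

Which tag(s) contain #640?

#640: locked

From (d): #736 ∈ billable.
Suppose #640 ∉ locked: no assignment then satisfies all the clues, so #640 ∈ locked.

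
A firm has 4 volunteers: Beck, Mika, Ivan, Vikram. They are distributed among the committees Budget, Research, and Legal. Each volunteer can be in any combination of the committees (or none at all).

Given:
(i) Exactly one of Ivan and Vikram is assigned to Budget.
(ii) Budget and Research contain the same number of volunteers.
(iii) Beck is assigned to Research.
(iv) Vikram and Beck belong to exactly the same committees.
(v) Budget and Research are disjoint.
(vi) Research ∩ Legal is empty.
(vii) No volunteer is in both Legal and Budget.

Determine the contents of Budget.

Budget = {Ivan, Mika}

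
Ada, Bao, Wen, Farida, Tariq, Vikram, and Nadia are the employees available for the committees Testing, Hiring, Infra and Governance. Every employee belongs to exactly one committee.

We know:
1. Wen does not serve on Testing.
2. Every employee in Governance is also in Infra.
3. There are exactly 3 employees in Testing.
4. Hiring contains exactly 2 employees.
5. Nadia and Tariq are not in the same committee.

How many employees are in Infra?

2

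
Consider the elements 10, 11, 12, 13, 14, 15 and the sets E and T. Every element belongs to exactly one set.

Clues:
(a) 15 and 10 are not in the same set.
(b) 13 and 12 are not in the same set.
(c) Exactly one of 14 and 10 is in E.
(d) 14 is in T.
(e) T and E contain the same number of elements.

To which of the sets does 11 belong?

From (d): 14 ∈ T.
(c) (exactly one): 10 ∈ E.
(a): 15 ∉ E.
Only one set left: 15 ∈ T.
Suppose 11 ∉ E: no assignment then satisfies all the clues, so 11 ∈ E.

11: E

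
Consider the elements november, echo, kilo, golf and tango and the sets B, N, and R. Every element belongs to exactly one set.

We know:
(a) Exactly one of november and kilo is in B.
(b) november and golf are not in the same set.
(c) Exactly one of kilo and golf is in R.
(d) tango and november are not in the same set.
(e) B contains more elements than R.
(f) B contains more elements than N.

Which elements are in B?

B = {echo, kilo, tango}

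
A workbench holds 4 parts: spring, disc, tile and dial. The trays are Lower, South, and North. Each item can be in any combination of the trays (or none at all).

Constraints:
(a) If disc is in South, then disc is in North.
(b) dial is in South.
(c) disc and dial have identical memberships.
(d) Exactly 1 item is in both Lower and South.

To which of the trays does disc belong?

From (b): dial ∈ South.
(c): disc matches dial: disc ∈ South.
(a): disc ∈ North.
(c): dial matches disc: dial ∈ North.
Suppose disc ∈ Lower: no assignment then satisfies all the clues, so disc ∉ Lower.

disc: North, South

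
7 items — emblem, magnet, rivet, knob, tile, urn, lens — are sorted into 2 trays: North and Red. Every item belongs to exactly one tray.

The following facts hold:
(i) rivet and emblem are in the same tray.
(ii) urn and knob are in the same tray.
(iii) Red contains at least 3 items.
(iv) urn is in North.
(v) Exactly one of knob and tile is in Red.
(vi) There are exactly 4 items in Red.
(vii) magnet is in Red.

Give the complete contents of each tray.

North = {knob, lens, urn}; Red = {emblem, magnet, rivet, tile}

From (iv): urn ∈ North.
From (vii): magnet ∈ Red.
(ii): knob matches urn: knob ∈ North.
(v) (exactly one): tile ∈ Red.
Suppose emblem ∈ North: no assignment then satisfies all the clues, so emblem ∉ North.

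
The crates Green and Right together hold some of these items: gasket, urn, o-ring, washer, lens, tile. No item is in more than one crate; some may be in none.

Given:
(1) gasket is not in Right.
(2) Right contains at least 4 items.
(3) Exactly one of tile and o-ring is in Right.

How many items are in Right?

4

From (1): gasket ∉ Right.
Suppose urn ∈ Green: no assignment then satisfies all the clues, so urn ∉ Green.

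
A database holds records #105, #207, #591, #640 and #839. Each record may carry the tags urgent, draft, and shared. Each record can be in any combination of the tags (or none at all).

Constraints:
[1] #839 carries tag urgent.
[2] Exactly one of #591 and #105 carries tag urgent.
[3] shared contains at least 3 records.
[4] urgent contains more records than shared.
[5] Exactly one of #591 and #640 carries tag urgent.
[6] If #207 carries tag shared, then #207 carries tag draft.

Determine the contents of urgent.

urgent = {#105, #207, #640, #839}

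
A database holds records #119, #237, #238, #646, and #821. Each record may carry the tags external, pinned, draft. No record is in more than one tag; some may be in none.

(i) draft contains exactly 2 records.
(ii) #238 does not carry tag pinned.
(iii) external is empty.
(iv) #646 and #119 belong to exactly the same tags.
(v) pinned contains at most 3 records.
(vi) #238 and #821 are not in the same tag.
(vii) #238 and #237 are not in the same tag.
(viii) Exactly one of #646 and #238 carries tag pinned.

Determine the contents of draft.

draft = {#237, #821}

From (ii): #238 ∉ pinned.
(iii): external already has 0, so the rest are out.
(viii) (exactly one): #646 ∈ pinned.
(iv): #119 matches #646: #119 ∈ pinned.
Suppose #237 ∉ draft: no assignment then satisfies all the clues, so #237 ∈ draft.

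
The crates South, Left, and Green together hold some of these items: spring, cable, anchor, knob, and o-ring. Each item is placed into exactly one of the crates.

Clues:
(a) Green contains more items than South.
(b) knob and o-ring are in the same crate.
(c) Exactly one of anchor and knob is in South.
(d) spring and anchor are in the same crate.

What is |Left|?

0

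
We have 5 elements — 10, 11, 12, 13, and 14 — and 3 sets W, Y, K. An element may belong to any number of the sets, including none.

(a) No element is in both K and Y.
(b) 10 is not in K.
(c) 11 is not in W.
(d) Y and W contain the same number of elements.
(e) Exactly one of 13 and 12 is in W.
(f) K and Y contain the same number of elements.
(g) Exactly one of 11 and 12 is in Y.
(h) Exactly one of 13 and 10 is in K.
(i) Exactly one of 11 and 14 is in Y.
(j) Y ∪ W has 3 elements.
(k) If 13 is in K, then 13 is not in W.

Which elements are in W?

W = {10, 12}

From (b): 10 ∉ K.
From (c): 11 ∉ W.
(h) (exactly one): 13 ∈ K.
(k): 13 ∉ W.
(a) (disjoint): 13 ∉ Y.
(e) (exactly one): 12 ∈ W.
Suppose 10 ∉ W: no assignment then satisfies all the clues, so 10 ∈ W.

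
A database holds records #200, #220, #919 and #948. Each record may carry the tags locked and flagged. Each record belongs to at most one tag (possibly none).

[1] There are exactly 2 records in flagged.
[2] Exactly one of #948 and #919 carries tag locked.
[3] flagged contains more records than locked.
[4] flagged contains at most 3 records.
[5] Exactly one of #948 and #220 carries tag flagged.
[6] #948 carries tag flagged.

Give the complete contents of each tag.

locked = {#919}; flagged = {#200, #948}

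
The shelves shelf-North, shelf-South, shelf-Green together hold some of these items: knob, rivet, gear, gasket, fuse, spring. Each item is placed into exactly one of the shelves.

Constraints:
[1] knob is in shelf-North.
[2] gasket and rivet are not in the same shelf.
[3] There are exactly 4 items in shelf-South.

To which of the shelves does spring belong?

From (1): knob ∈ shelf-North.
Suppose spring ∈ shelf-North: no assignment then satisfies all the clues, so spring ∉ shelf-North.

spring: shelf-South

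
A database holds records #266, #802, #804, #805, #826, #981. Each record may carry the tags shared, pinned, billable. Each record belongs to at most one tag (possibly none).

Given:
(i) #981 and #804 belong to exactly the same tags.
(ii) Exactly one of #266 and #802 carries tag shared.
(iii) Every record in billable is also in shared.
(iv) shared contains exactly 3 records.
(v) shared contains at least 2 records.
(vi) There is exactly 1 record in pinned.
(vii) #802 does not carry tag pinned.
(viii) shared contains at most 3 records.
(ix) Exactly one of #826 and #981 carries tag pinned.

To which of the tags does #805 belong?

#805: none

From (vii): #802 ∉ pinned.
Suppose #805 ∈ shared: no assignment then satisfies all the clues, so #805 ∉ shared.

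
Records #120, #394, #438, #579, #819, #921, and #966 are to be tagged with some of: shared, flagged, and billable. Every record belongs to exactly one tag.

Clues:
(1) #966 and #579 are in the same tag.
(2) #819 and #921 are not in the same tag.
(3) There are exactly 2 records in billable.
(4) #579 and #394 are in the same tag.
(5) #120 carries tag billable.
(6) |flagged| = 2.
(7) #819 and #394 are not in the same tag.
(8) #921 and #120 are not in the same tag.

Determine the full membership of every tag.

shared = {#394, #579, #966}; flagged = {#438, #921}; billable = {#120, #819}

From (5): #120 ∈ billable.
(8): #921 ∉ billable.
Suppose #394 ∉ shared: no assignment then satisfies all the clues, so #394 ∈ shared.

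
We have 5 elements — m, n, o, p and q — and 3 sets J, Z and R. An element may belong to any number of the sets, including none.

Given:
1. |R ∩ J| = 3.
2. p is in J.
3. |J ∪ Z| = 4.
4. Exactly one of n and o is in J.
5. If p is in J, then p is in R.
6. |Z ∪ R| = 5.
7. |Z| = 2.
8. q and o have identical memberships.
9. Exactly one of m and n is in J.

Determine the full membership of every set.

J = {m, o, p, q}; Z = {m, p}; R = {n, o, p, q}

From (2): p ∈ J.
(5): p ∈ R.
Suppose m ∉ J: no assignment then satisfies all the clues, so m ∈ J.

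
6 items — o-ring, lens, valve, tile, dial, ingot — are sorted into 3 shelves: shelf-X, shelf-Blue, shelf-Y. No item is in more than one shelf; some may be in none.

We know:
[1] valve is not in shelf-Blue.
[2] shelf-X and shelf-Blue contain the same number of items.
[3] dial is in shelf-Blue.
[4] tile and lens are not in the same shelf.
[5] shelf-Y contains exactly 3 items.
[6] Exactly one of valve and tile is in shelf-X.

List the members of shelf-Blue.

shelf-Blue = {dial}

From (1): valve ∉ shelf-Blue.
From (3): dial ∈ shelf-Blue.
Suppose o-ring ∈ shelf-Blue: no assignment then satisfies all the clues, so o-ring ∉ shelf-Blue.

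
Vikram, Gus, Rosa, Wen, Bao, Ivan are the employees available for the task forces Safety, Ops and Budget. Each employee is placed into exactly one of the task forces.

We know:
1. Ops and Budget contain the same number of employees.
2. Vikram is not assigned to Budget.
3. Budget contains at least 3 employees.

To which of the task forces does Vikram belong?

Vikram: Ops

From (2): Vikram ∉ Budget.
Suppose Vikram ∈ Safety: no assignment then satisfies all the clues, so Vikram ∉ Safety.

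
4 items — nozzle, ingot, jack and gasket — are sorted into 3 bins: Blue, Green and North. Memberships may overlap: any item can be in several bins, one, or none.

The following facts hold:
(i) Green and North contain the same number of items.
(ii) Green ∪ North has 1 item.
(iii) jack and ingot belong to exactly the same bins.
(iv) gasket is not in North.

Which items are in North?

North = {nozzle}

From (iv): gasket ∉ North.
Suppose nozzle ∉ North: no assignment then satisfies all the clues, so nozzle ∈ North.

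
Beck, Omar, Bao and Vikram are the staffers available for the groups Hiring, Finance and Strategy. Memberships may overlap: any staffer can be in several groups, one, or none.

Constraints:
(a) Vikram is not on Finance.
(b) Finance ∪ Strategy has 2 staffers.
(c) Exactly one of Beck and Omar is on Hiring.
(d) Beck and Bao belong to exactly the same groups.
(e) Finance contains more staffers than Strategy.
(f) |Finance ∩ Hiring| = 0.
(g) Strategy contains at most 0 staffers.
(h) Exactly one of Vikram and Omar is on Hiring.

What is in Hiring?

From (a): Vikram ∉ Finance.
(g): Strategy already has 0, so the rest are out.
Suppose Beck ∈ Hiring: no assignment then satisfies all the clues, so Beck ∉ Hiring.

Hiring = {Omar}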